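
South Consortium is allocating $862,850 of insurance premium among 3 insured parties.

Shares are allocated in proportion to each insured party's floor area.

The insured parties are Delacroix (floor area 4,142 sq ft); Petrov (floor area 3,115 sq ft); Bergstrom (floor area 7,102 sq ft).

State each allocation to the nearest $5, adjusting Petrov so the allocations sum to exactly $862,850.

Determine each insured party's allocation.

Total floor area = 14,359.
Proportional shares: Delacroix 4,142/14,359 × $862,850 = 248,897.88; Petrov 3,115/14,359 × $862,850 = 187,184.19; Bergstrom 7,102/14,359 × $862,850 = 426,767.93.
After rounding ($5): Delacroix $248,900; Petrov $187,185; Bergstrom $426,770. Sum = $862,855.
Difference $862,850 − $862,855 = −$5 applied to Petrov: Petrov becomes $187,180.

Delacroix: $248,900; Petrov: $187,180; Bergstrom: $426,770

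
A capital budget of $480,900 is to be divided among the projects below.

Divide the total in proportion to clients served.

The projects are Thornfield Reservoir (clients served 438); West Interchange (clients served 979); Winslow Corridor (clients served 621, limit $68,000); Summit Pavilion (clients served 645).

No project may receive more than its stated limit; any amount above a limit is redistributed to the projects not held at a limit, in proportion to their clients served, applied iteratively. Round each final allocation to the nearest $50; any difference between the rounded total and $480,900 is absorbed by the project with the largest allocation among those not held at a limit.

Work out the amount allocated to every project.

Combined clients served = 2,683.
Pro-rata shares before constraints: Thornfield Reservoir 78,506.97; West Interchange 175,475.62; Winslow Corridor 111,307.83; Summit Pavilion 115,609.58.
Held at cap: Winslow Corridor ($68,000); remaining pool $412,900 reallocated over remaining clients served 2,062.
Shares after redistribution: Thornfield Reservoir 87,706.21 → $87,700; West Interchange 196,037.39 → $196,050; Summit Pavilion 129,156.40 → $129,150.

Thornfield Reservoir: $87,700 · West Interchange: $196,050 · Winslow Corridor: $68,000 · Summit Pavilion: $129,150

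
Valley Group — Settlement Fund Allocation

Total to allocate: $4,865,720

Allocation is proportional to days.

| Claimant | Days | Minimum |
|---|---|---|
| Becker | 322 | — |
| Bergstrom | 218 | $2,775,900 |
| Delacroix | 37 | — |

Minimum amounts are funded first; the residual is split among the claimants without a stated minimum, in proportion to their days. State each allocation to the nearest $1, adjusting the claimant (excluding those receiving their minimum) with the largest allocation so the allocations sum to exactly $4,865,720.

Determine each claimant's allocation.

Becker: $1,874,435; Bergstrom: $2,775,900; Delacroix: $215,385

Minimums first: Bergstrom $2,775,900. Balance $2,089,820.
Balance split over remaining days 359: Becker 1,874,434.65 → $1,874,435; Delacroix 215,385.35 → $215,385.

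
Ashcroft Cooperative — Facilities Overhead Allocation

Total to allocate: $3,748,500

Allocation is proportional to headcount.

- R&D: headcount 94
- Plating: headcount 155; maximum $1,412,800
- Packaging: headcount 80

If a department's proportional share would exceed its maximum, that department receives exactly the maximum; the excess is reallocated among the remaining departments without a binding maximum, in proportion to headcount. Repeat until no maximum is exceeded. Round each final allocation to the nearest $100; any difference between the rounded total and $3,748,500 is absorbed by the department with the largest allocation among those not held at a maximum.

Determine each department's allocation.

R&D: $1,261,800 · Plating: $1,412,800 · Packaging: $1,073,900

Sum of headcount: 329.
Proportional shares (ignoring caps): R&D 1,071,000.00; Plating 1,766,010.64; Packaging 911,489.36.
Capped: Plating ($1,412,800); balance $2,335,700 reallocated over remaining headcount 174.
Redistributed shares: R&D 1,261,814.94 → $1,261,800; Packaging 1,073,885.06 → $1,073,900.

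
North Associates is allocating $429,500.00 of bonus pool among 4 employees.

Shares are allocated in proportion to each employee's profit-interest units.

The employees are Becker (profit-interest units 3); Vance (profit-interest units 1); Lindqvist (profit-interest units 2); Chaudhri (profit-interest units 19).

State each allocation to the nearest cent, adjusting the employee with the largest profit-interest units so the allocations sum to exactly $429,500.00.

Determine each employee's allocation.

Becker: $51,540.00; Vance: $17,180.00; Lindqvist: $34,360.00; Chaudhri: $326,420.00

Profit-interest units total: 3 + 1 + 2 + 19 = 25.
Raw shares: Becker 51,540.0000; Vance 17,180.0000; Lindqvist 34,360.0000; Chaudhri 326,420.0000.
After rounding (cent): Becker $51,540.00; Vance $17,180.00; Lindqvist $34,360.00; Chaudhri $326,420.00. Sum = $429,500.00.
No rounding difference to absorb.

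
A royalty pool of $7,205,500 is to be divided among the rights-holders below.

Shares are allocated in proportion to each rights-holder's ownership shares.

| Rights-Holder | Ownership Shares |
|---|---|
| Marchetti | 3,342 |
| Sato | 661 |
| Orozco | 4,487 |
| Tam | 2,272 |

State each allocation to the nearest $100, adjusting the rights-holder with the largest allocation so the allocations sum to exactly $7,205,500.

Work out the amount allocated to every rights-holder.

Total ownership shares = 10,762.
Raw shares: Marchetti 3,342/10,762 × $7,205,500 = 2,237,574.89; Sato 661/10,762 × $7,205,500 = 442,560.44; Orozco 4,487/10,762 × $7,205,500 = 3,004,188.67; Tam 2,272/10,762 × $7,205,500 = 1,521,175.99.
After rounding ($100): Marchetti $2,237,600; Sato $442,600; Orozco $3,004,200; Tam $1,521,200. Sum = $7,205,600.
Difference $7,205,500 − $7,205,600 = −$100 applied to largest allocation (Orozco): Orozco becomes $3,004,100.

Marchetti: $2,237,600; Sato: $442,600; Orozco: $3,004,100; Tam: $1,521,200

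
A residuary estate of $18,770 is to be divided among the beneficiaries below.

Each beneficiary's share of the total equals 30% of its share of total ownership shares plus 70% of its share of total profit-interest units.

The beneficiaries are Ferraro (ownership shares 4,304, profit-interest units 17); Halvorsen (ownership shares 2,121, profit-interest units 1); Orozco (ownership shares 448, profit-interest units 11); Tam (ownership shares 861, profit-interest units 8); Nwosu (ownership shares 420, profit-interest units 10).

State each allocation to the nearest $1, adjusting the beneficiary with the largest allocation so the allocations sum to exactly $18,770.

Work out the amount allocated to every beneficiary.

Ownership shares total 8,154; profit-interest units total 47.
Combined weights (30% ownership shares + 70% profit-interest units): Ferraro 0.4115; Halvorsen 0.0929; Orozco 0.1803; Tam 0.1508; Nwosu 0.1644.
Proportional shares: Ferraro 7,724.67; Halvorsen 1,744.28; Orozco 3,384.47; Tam 2,831.02; Nwosu 3,085.58.
At nearest $1: Ferraro $7,725; Halvorsen $1,744; Orozco $3,384; Tam $2,831; Nwosu $3,086. Sum = $18,770.
No rounding difference to absorb.

Ferraro: $7,725 · Halvorsen: $1,744 · Orozco: $3,384 · Tam: $2,831 · Nwosu: $3,086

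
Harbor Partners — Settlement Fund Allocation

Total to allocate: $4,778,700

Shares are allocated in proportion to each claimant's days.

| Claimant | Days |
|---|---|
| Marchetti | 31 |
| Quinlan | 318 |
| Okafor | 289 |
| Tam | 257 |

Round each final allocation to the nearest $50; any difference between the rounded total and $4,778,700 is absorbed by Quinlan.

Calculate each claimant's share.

Days total: 895.
Raw shares: Marchetti 31/895 × $4,778,700 = 165,519.22; Quinlan 318/895 × $4,778,700 = 1,697,906.82; Okafor 289/895 × $4,778,700 = 1,543,066.26; Tam 257/895 × $4,778,700 = 1,372,207.71.
At nearest $50: Marchetti $165,500; Quinlan $1,697,900; Okafor $1,543,050; Tam $1,372,200. Sum = $4,778,650.
Difference $4,778,700 − $4,778,650 = +$50 applied to Quinlan: Quinlan becomes $1,697,950.

Marchetti: $165,500 | Quinlan: $1,697,950 | Okafor: $1,543,050 | Tam: $1,372,200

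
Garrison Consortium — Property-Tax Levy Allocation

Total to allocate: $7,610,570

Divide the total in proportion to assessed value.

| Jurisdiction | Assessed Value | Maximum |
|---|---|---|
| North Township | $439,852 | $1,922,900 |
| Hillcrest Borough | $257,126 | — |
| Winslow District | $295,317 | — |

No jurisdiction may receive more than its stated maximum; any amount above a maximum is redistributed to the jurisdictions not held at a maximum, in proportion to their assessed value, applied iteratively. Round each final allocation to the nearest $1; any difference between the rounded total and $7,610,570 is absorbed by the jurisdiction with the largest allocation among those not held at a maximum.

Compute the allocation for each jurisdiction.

Sum of assessed value: 992,295.
Unconstrained shares: North Township 3,373,517.39; Hillcrest Borough 1,972,070.22; Winslow District 2,264,982.39.
Capped: North Township ($1,922,900); residual $5,687,670 reallocated over remaining assessed value 552,443.
Remaining shares: Hillcrest Borough 2,647,237.52 → $2,647,238; Winslow District 3,040,432.48 → $3,040,432.

North Township: $1,922,900; Hillcrest Borough: $2,647,238; Winslow District: $3,040,432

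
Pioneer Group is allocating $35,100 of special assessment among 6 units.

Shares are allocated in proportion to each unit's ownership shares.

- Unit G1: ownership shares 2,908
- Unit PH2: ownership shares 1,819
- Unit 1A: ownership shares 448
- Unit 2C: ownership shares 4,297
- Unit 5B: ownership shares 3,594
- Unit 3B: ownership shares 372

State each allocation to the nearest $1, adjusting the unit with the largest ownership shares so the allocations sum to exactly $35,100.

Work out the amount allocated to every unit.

Unit G1: $7,596 · Unit PH2: $4,751 · Unit 1A: $1,170 · Unit 2C: $11,223 · Unit 5B: $9,388 · Unit 3B: $972

Total ownership shares = 13,438.
Raw shares: Unit G1 2,908/13,438 × $35,100 = 7,595.68; Unit PH2 1,819/13,438 × $35,100 = 4,751.22; Unit 1A 448/13,438 × $35,100 = 1,170.17; Unit 2C 4,297/13,438 × $35,100 = 11,223.75; Unit 5B 3,594/13,438 × $35,100 = 9,387.51; Unit 3B 372/13,438 × $35,100 = 971.66.
Rounded to nearest $1: Unit G1 $7,596; Unit PH2 $4,751; Unit 1A $1,170; Unit 2C $11,224; Unit 5B $9,388; Unit 3B $972. Sum = $35,101.
Difference $35,100 − $35,101 = −$1 applied to largest ownership shares (Unit 2C): Unit 2C becomes $11,223.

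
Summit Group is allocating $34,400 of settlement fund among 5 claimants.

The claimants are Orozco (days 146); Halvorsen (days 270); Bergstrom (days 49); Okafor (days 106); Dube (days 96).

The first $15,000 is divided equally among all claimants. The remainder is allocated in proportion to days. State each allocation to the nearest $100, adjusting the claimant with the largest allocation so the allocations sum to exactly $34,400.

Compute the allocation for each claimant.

$15,000 shared equally gives $3,000 per claimant.
Remainder $19,400 by days (total 667): Orozco 4,246.48 → $4,200; Halvorsen 7,853.07 → $7,900; Bergstrom 1,425.19 → $1,400; Okafor 3,083.06 → $3,100; Dube 2,792.20 → $2,800.
Totals: Orozco $3,000 + $4,200 = $7,200; Halvorsen $3,000 + $7,900 = $10,900; Bergstrom $3,000 + $1,400 = $4,400; Okafor $3,000 + $3,100 = $6,100; Dube $3,000 + $2,800 = $5,800.

Orozco: $7,200 · Halvorsen: $10,900 · Bergstrom: $4,400 · Okafor: $6,100 · Dube: $5,800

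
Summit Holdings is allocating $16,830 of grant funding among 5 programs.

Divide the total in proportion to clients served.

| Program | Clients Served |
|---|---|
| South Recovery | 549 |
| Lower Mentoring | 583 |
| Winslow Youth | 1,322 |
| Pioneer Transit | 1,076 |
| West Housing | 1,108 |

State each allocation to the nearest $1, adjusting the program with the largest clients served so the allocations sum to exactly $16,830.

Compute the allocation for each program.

South Recovery: $1,992; Lower Mentoring: $2,116; Winslow Youth: $4,796; Pioneer Transit: $3,905; West Housing: $4,021

Total clients served = 549 + 583 + 1,322 + 1,076 + 1,108 = 4,638.
Unrounded shares: South Recovery 1,992.17; Lower Mentoring 2,115.54; Winslow Youth 4,797.17; Pioneer Transit 3,904.502; West Housing 4,020.62.
Rounded to nearest $1: South Recovery $1,992; Lower Mentoring $2,116; Winslow Youth $4,797; Pioneer Transit $3,905; West Housing $4,021. Sum = $16,831.
Difference $16,830 − $16,831 = −$1 applied to largest clients served (Winslow Youth): Winslow Youth becomes $4,796.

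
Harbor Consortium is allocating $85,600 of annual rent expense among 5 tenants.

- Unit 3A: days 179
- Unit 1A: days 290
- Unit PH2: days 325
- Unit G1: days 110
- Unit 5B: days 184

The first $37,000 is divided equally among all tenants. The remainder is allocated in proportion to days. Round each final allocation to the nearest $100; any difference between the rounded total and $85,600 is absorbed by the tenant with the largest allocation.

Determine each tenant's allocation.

Unit 3A: $15,400 · Unit 1A: $20,400 · Unit PH2: $21,900 · Unit G1: $12,300 · Unit 5B: $15,600

First tranche $37,000 split equally: $7,400 each.
Remainder $48,600 by days (total 1,088): Unit 3A 7,995.77 → $8,000; Unit 1A 12,954.04 → $13,000; Unit PH2 14,517.46 → $14,500; Unit G1 4,913.60 → $4,900; Unit 5B 8,219.12 → $8,200.
Totals: Unit 3A $7,400 + $8,000 = $15,400; Unit 1A $7,400 + $13,000 = $20,400; Unit PH2 $7,400 + $14,500 = $21,900; Unit G1 $7,400 + $4,900 = $12,300; Unit 5B $7,400 + $8,200 = $15,600.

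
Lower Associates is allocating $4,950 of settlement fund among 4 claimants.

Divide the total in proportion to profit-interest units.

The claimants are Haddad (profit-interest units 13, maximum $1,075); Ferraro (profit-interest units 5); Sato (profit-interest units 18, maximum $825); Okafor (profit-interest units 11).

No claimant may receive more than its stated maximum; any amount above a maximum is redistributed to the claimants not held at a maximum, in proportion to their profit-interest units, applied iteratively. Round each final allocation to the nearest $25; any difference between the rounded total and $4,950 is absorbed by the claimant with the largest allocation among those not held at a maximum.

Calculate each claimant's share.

Profit-interest units total: 47.
Proportional shares (ignoring caps): Haddad 1,369.15; Ferraro 526.60; Sato 1,895.74; Okafor 1,158.51.
Cap binds for Haddad ($1,075), Sato ($825); remaining pool $3,050 reallocated over remaining profit-interest units 16.
Shares after redistribution: Ferraro 953.12 → $950; Okafor 2,096.88 → $2,100.

Haddad: $1,075 | Ferraro: $950 | Sato: $825 | Okafor: $2,100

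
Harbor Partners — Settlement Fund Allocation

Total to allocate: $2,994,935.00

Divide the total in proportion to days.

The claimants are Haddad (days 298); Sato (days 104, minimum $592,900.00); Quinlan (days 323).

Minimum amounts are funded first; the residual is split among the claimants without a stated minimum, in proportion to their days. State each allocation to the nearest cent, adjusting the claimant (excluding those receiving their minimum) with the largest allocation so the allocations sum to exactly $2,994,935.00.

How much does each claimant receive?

Guaranteed amounts: Sato $592,900.00. Balance $2,402,035.00.
Balance split over remaining days 621: Haddad 1,152,667.3591 → $1,152,667.36; Quinlan 1,249,367.6409 → $1,249,367.64.

Haddad: $1,152,667.36; Sato: $592,900.00; Quinlan: $1,249,367.64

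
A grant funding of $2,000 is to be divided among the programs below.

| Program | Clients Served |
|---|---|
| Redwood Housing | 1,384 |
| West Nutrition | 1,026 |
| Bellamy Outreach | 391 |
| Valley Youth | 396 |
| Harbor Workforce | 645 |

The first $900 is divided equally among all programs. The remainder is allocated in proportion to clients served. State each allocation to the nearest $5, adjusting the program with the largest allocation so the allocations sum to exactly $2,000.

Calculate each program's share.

$900 shared equally gives $180 per program.
Remainder $1,100 by clients served (total 3,842): Redwood Housing 396.25 → $395; West Nutrition 293.75 → $295; Bellamy Outreach 111.95 → $110; Valley Youth 113.38 → $115; Harbor Workforce 184.67 → $185.
Totals: Redwood Housing $180 + $395 = $575; West Nutrition $180 + $295 = $475; Bellamy Outreach $180 + $110 = $290; Valley Youth $180 + $115 = $295; Harbor Workforce $180 + $185 = $365.

Redwood Housing: $575 | West Nutrition: $475 | Bellamy Outreach: $290 | Valley Youth: $295 | Harbor Workforce: $365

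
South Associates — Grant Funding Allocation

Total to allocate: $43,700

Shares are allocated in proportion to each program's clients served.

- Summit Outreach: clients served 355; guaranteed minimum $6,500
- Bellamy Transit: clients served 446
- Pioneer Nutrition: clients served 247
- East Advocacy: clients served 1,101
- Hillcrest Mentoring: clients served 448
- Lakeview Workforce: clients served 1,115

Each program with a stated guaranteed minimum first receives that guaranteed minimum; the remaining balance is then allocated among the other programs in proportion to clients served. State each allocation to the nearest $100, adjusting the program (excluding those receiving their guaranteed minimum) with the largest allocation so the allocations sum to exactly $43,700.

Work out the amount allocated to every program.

Summit Outreach: $6,500; Bellamy Transit: $4,900; Pioneer Nutrition: $2,700; East Advocacy: $12,200; Hillcrest Mentoring: $5,000; Lakeview Workforce: $12,400

Guaranteed amounts: Summit Outreach $6,500. Remaining pool $37,200.
Remaining pool split over remaining clients served 3,357: Bellamy Transit 4,942.27 → $4,900; Pioneer Nutrition 2,737.09 → $2,700; East Advocacy 12,200.54 → $12,200; Hillcrest Mentoring 4,964.43 → $5,000; Lakeview Workforce 12,355.67 → $12,400.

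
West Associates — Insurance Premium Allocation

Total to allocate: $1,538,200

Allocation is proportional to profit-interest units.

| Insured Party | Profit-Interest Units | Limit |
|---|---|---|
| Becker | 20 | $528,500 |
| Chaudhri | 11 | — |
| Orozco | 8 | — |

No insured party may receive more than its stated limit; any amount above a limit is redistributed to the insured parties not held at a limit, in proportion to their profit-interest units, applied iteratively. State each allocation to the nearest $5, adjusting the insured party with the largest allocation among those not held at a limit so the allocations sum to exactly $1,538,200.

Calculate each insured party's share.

Becker: $528,500 · Chaudhri: $584,565 · Orozco: $425,135

Sum of profit-interest units: 39.
Proportional shares (ignoring caps): Becker 788,820.51; Chaudhri 433,851.28; Orozco 315,528.21.
Held at cap: Becker ($528,500); balance $1,009,700 reallocated over remaining profit-interest units 19.
Shares after redistribution: Chaudhri 584,563.16 → $584,565; Orozco 425,136.84 → $425,135.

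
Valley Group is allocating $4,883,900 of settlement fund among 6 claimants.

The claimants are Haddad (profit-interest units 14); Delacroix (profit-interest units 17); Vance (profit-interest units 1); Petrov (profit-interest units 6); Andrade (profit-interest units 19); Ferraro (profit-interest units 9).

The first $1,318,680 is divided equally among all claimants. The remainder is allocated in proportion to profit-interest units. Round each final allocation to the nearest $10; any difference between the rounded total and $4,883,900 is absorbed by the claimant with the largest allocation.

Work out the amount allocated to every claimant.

First tranche $1,318,680 split equally: $219,780 each.
Remainder $3,565,220 by profit-interest units (total 66): Haddad 756,258.79 → $756,260; Delacroix 918,314.24 → $918,310; Vance 54,018.48 → $54,020; Petrov 324,110.91 → $324,110; Andrade 1,026,351.21 → $1,026,350; Ferraro 486,166.36 → $486,170.
Totals: Haddad $219,780 + $756,260 = $976,040; Delacroix $219,780 + $918,310 = $1,138,090; Vance $219,780 + $54,020 = $273,800; Petrov $219,780 + $324,110 = $543,890; Andrade $219,780 + $1,026,350 = $1,246,130; Ferraro $219,780 + $486,170 = $705,950.

Haddad: $976,040 | Delacroix: $1,138,090 | Vance: $273,800 | Petrov: $543,890 | Andrade: $1,246,130 | Ferraro: $705,950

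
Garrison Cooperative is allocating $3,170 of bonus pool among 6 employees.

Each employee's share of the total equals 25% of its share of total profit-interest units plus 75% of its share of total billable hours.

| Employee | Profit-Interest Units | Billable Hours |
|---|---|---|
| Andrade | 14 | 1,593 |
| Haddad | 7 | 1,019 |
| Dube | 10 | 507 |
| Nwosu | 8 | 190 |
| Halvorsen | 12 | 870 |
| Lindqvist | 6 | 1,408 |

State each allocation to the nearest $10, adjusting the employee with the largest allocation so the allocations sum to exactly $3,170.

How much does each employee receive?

Profit-interest units total 57; billable hours total 5,587.
Blended shares (25% profit-interest units + 75% billable hours): Andrade 0.2752; Haddad 0.1675; Dube 0.1119; Nwosu 0.0606; Halvorsen 0.1694; Lindqvist 0.2153.
Raw shares: Andrade 872.54; Haddad 530.95; Dube 354.78; Nwosu 192.08; Halvorsen 537.06; Lindqvist 682.58.
Rounded to nearest $10: Andrade $870; Haddad $530; Dube $350; Nwosu $190; Halvorsen $540; Lindqvist $680. Sum = $3,160.
Difference $3,170 − $3,160 = +$10 applied to largest allocation (Andrade): Andrade becomes $880.

Andrade: $880 | Haddad: $530 | Dube: $350 | Nwosu: $190 | Halvorsen: $540 | Lindqvist: $680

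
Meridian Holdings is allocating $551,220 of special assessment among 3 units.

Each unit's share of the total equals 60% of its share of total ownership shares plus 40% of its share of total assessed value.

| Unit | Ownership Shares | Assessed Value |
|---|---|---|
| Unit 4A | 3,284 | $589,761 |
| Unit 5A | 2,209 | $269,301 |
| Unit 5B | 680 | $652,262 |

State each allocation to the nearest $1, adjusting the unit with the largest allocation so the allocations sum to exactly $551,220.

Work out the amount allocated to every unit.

Totals — ownership shares 6,173, assessed value 1,511,324.
Combined weights (60% ownership shares + 40% assessed value): Unit 4A 0.4753; Unit 5A 0.2860; Unit 5B 0.2387.
Raw shares: Unit 4A 261,988.09; Unit 5A 157,640.51; Unit 5B 131,591.40.
After rounding ($1): Unit 4A $261,988; Unit 5A $157,641; Unit 5B $131,591. Sum = $551,220.
Sum already equals the total — no adjustment.

Unit 4A: $261,988; Unit 5A: $157,641; Unit 5B: $131,591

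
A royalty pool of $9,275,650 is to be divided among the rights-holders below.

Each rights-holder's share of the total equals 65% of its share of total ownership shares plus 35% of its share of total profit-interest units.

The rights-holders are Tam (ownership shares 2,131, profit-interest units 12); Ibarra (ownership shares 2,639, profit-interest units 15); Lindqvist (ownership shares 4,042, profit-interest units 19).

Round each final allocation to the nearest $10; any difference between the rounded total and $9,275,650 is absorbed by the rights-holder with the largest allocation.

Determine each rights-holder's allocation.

Ownership shares total 8,812; profit-interest units total 46.
Composite weights (65% ownership shares + 35% profit-interest units): Tam 0.2485; Ibarra 0.3088; Lindqvist 0.4427.
Proportional shares: Tam 2,304,937.88; Ibarra 2,864,238.40; Lindqvist 4,106,473.72.
After rounding ($10): Tam $2,304,940; Ibarra $2,864,240; Lindqvist $4,106,470. Sum = $9,275,650.
Sum already equals the total — no adjustment.

Tam: $2,304,940 · Ibarra: $2,864,240 · Lindqvist: $4,106,470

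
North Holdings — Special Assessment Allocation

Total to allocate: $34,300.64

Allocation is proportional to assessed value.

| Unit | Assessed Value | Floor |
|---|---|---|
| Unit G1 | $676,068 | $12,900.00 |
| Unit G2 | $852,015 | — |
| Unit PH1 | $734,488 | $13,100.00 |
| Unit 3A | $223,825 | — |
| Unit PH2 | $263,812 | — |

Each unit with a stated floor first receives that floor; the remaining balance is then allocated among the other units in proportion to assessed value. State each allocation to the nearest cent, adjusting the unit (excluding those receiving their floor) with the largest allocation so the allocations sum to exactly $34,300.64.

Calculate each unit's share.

Fund the minimums — Unit G1 $12,900.00; Unit PH1 $13,100.00. Residual $8,300.64.
Residual split over remaining assessed value 1,339,652: Unit G2 5,279.1843 → $5,279.18; Unit 3A 1,386.8458 → $1,386.85; Unit PH2 1,634.6099 → $1,634.61.

Unit G1: $12,900.00; Unit G2: $5,279.18; Unit PH1: $13,100.00; Unit 3A: $1,386.85; Unit PH2: $1,634.61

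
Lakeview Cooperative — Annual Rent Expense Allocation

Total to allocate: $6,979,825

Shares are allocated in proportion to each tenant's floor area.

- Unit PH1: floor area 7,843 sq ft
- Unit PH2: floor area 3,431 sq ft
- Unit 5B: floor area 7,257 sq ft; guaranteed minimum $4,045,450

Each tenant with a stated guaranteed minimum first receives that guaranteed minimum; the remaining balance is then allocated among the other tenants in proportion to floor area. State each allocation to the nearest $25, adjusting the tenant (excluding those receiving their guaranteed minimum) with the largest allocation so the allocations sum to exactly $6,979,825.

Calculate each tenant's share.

Unit PH1: $2,041,350 | Unit PH2: $893,025 | Unit 5B: $4,045,450

Minimums first: Unit 5B $4,045,450. Balance $2,934,375.
Balance split over remaining floor area 11,274: Unit PH1 2,041,360.93 → $2,041,350; Unit PH2 893,014.07 → $893,025.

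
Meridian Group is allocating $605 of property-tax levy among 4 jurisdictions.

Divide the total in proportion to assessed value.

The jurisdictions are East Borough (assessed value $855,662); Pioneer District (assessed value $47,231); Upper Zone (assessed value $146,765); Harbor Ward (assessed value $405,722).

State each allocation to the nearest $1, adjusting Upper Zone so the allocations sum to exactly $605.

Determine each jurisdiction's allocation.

Combined assessed value = 1,455,380.
Pro-rata amounts: East Borough 855,662/1,455,380 × $605 = 355.70; Pioneer District 47,231/1,455,380 × $605 = 19.63; Upper Zone 146,765/1,455,380 × $605 = 61.01; Harbor Ward 405,722/1,455,380 × $605 = 168.66.
At nearest $1: East Borough $356; Pioneer District $20; Upper Zone $61; Harbor Ward $169. Sum = $606.
Difference $605 − $606 = −$1 applied to Upper Zone: Upper Zone becomes $60.

East Borough: $356; Pioneer District: $20; Upper Zone: $60; Harbor Ward: $169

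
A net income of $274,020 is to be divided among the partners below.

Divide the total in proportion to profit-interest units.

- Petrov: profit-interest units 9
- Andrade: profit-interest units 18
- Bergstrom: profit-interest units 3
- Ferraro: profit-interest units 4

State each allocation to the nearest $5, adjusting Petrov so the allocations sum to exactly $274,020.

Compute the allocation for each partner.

Petrov: $72,530 | Andrade: $145,070 | Bergstrom: $24,180 | Ferraro: $32,240

Profit-interest units total: 34.
Raw shares: Petrov 9/34 × $274,020 = 72,534.71; Andrade 18/34 × $274,020 = 145,069.41; Bergstrom 3/34 × $274,020 = 24,178.24; Ferraro 4/34 × $274,020 = 32,237.65.
After rounding ($5): Petrov $72,535; Andrade $145,070; Bergstrom $24,180; Ferraro $32,240. Sum = $274,025.
Difference $274,020 − $274,025 = −$5 applied to Petrov: Petrov becomes $72,530.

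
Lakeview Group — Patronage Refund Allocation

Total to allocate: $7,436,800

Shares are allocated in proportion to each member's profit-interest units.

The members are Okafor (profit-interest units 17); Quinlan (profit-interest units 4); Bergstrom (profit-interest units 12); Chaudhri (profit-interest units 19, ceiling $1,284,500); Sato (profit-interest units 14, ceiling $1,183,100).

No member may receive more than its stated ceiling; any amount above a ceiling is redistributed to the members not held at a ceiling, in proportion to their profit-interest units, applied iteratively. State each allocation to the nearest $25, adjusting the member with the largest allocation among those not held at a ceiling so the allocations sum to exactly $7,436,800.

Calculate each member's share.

Combined profit-interest units = 66.
Pro-rata shares before constraints: Okafor 1,915,539.39; Quinlan 450,715.15; Bergstrom 1,352,145.45; Chaudhri 2,140,896.97; Sato 1,577,503.03.
Held at cap: Chaudhri ($1,284,500), Sato ($1,183,100); remaining pool $4,969,200 reallocated over remaining profit-interest units 33.
Redistributed shares: Okafor 2,559,890.91 → $2,559,900; Quinlan 602,327.27 → $602,325; Bergstrom 1,806,981.82 → $1,806,975.

Okafor: $2,559,900 | Quinlan: $602,325 | Bergstrom: $1,806,975 | Chaudhri: $1,284,500 | Sato: $1,183,100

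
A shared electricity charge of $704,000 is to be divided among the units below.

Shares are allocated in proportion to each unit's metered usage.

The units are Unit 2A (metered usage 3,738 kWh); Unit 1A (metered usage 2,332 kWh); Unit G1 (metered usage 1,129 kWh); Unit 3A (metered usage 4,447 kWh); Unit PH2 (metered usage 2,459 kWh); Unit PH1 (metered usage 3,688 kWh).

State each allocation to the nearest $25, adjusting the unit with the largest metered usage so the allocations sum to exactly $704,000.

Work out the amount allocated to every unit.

Metered usage total: 17,793.
Raw shares: Unit 2A 3,738/17,793 × $704,000 = 147,898.16; Unit 1A 2,332/17,793 × $704,000 = 92,268.20; Unit G1 1,129/17,793 × $704,000 = 44,670.15; Unit 3A 4,447/17,793 × $704,000 = 175,950.54; Unit PH2 2,459/17,793 × $704,000 = 97,293.09; Unit PH1 3,688/17,793 × $704,000 = 145,919.86.
Rounded to nearest $25: Unit 2A $147,900; Unit 1A $92,275; Unit G1 $44,675; Unit 3A $175,950; Unit PH2 $97,300; Unit PH1 $145,925. Sum = $704,025.
Difference $704,000 − $704,025 = −$25 applied to largest metered usage (Unit 3A): Unit 3A becomes $175,925.

Unit 2A: $147,900; Unit 1A: $92,275; Unit G1: $44,675; Unit 3A: $175,925; Unit PH2: $97,300; Unit PH1: $145,925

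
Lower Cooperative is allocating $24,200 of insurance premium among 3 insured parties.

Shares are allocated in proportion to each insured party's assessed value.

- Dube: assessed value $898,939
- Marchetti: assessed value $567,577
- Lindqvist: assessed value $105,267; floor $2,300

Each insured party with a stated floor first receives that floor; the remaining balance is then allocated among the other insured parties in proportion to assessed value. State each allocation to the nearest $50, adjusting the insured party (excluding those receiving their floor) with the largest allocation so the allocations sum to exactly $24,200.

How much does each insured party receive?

Dube: $13,400; Marchetti: $8,500; Lindqvist: $2,300

Guaranteed amounts: Lindqvist $2,300. Residual $21,900.
Residual split over remaining assessed value 1,466,516: Dube 13,424.17 → $13,400; Marchetti 8,475.83 → $8,500.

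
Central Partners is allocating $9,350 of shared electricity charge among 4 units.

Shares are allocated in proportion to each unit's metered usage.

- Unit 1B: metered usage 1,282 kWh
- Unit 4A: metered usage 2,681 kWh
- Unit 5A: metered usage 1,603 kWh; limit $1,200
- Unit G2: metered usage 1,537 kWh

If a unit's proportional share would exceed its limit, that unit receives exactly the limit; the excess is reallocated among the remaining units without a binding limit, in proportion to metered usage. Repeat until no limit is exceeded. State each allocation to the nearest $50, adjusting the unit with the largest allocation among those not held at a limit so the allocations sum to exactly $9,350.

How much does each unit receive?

Combined metered usage = 7,103.
Unconstrained shares: Unit 1B 1,687.55; Unit 4A 3,529.12; Unit 5A 2,110.10; Unit G2 2,023.22.
Capped: Unit 5A ($1,200); residual $8,150 reallocated over remaining metered usage 5,500.
Shares after redistribution: Unit 1B 1,899.69 → $1,900; Unit 4A 3,972.75 → $3,950; Unit G2 2,277.55 → $2,300.

Unit 1B: $1,900 · Unit 4A: $3,950 · Unit 5A: $1,200 · Unit G2: $2,300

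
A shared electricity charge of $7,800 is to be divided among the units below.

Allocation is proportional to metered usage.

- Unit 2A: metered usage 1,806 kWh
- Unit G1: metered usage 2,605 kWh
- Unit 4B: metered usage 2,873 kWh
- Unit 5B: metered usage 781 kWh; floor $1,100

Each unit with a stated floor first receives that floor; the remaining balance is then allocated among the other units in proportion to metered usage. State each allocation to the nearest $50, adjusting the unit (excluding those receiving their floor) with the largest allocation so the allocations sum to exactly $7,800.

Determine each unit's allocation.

Fund the minimums — Unit 5B $1,100. Residual $6,700.
Residual split over remaining metered usage 7,284: Unit 2A 1,661.20 → $1,650; Unit G1 2,396.14 → $2,400; Unit 4B 2,642.66 → $2,650.

Unit 2A: $1,650 · Unit G1: $2,400 · Unit 4B: $2,650 · Unit 5B: $1,100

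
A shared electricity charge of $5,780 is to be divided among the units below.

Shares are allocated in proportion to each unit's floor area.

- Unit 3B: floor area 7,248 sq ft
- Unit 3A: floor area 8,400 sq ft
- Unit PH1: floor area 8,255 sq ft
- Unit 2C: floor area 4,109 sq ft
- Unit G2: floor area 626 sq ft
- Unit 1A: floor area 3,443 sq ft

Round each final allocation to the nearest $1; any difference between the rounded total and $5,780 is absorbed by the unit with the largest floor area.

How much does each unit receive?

Unit 3B: $1,306 · Unit 3A: $1,514 · Unit PH1: $1,487 · Unit 2C: $740 · Unit G2: $113 · Unit 1A: $620

Combined floor area = 32,081.
Pro-rata amounts: Unit 3B 7,248/32,081 × $5,780 = 1,305.86; Unit 3A 8,400/32,081 × $5,780 = 1,513.42; Unit PH1 8,255/32,081 × $5,780 = 1,487.29; Unit 2C 4,109/32,081 × $5,780 = 740.31; Unit G2 626/32,081 × $5,780 = 112.79; Unit 1A 3,443/32,081 × $5,780 = 620.32.
After rounding ($1): Unit 3B $1,306; Unit 3A $1,513; Unit PH1 $1,487; Unit 2C $740; Unit G2 $113; Unit 1A $620. Sum = $5,779.
Difference $5,780 − $5,779 = +$1 applied to largest floor area (Unit 3A): Unit 3A becomes $1,514.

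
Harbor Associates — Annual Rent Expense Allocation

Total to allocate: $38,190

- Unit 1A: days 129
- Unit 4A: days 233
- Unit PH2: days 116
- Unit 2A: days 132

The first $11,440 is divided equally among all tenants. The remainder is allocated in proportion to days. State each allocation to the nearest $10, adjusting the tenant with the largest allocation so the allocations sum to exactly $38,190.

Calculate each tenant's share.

Equal tier: $11,440 ÷ 4 = $2,860 apiece.
Remainder $26,750 by days (total 610): Unit 1A 5,656.97 → $5,660; Unit 4A 10,217.62 → $10,220; Unit PH2 5,086.89 → $5,090; Unit 2A 5,788.52 → $5,790.
Rounding difference −$10 on remainder applied to Unit 4A.
Totals: Unit 1A $2,860 + $5,660 = $8,520; Unit 4A $2,860 + $10,210 = $13,070; Unit PH2 $2,860 + $5,090 = $7,950; Unit 2A $2,860 + $5,790 = $8,650.

Unit 1A: $8,520 | Unit 4A: $13,070 | Unit PH2: $7,950 | Unit 2A: $8,650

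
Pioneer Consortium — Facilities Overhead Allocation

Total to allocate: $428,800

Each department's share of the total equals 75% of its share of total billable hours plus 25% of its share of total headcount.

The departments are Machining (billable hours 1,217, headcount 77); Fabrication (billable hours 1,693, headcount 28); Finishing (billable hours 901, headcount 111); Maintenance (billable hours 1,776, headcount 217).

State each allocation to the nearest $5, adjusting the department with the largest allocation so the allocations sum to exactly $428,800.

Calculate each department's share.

Machining: $89,115; Fabrication: $104,385; Finishing: $79,345; Maintenance: $155,955

Billable hours total 5,587; headcount total 433.
Blended shares (75% billable hours + 25% headcount): Machining 0.2078; Fabrication 0.2434; Finishing 0.1850; Maintenance 0.3637.
Proportional shares: Machining 89,116.47; Fabrication 104,384.90; Finishing 79,344.37; Maintenance 155,954.25.
After rounding ($5): Machining $89,115; Fabrication $104,385; Finishing $79,345; Maintenance $155,955. Sum = $428,800.
Sum already equals the total — no adjustment.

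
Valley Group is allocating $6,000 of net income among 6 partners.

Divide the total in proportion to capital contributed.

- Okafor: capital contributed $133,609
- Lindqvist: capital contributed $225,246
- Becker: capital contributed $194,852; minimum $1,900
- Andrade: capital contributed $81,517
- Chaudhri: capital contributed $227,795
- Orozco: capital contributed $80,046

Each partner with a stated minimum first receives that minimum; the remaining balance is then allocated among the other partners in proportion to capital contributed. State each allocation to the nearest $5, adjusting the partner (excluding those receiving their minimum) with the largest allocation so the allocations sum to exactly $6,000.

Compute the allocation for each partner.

Okafor: $730 | Lindqvist: $1,235 | Becker: $1,900 | Andrade: $445 | Chaudhri: $1,250 | Orozco: $440

Minimums first: Becker $1,900. Remaining pool $4,100.
Remaining pool split over remaining capital contributed 748,213: Okafor 732.14 → $730; Lindqvist 1,234.29 → $1,235; Andrade 446.69 → $445; Chaudhri 1,248.25 → $1,250; Orozco 438.63 → $440.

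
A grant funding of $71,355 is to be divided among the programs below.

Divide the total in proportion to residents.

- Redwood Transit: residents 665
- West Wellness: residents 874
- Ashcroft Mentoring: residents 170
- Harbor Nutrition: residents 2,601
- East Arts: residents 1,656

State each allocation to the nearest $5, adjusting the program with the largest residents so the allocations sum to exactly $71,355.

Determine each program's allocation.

Redwood Transit: $7,955; West Wellness: $10,455; Ashcroft Mentoring: $2,035; Harbor Nutrition: $31,105; East Arts: $19,805

Total residents = 5,966.
Unrounded shares: Redwood Transit 665/5,966 × $71,355 = 7,953.58; West Wellness 874/5,966 × $71,355 = 10,453.28; Ashcroft Mentoring 170/5,966 × $71,355 = 2,033.25; Harbor Nutrition 2,601/5,966 × $71,355 = 31,108.67; East Arts 1,656/5,966 × $71,355 = 19,806.22.
At nearest $5: Redwood Transit $7,955; West Wellness $10,455; Ashcroft Mentoring $2,035; Harbor Nutrition $31,110; East Arts $19,805. Sum = $71,360.
Difference $71,355 − $71,360 = −$5 applied to largest residents (Harbor Nutrition): Harbor Nutrition becomes $31,105.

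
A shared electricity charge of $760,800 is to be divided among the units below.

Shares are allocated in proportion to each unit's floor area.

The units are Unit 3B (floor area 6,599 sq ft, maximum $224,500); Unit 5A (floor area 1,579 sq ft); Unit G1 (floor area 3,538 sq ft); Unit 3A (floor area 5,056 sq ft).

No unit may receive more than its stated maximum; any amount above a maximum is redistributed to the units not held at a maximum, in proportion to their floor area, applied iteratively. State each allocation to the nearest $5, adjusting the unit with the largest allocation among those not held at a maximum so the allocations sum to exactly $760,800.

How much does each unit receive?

Unit 3B: $224,500 | Unit 5A: $83,240 | Unit G1: $186,515 | Unit 3A: $266,545

Combined floor area = 16,772.
Pro-rata shares before constraints: Unit 3B 299,339.33; Unit 5A 71,625.52; Unit G1 160,488.34; Unit 3A 229,346.82.
Held at cap: Unit 3B ($224,500); balance $536,300 reallocated over remaining floor area 10,173.
Redistributed shares: Unit 5A 83,241.69 → $83,240; Unit G1 186,516.21 → $186,515; Unit 3A 266,542.10 → $266,540.
Rounding difference +$5 applied to Unit 3A → $266,545.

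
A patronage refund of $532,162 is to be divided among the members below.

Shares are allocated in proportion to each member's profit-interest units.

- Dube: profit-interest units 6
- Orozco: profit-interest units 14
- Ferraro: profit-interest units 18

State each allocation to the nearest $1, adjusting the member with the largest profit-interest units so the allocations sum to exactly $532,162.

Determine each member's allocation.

Sum of profit-interest units: 6 + 14 + 18 = 38.
Pro-rata amounts: Dube 84,025.58; Orozco 196,059.68; Ferraro 252,076.74.
At nearest $1: Dube $84,026; Orozco $196,060; Ferraro $252,077. Sum = $532,163.
Difference $532,162 − $532,163 = −$1 applied to largest profit-interest units (Ferraro): Ferraro becomes $252,076.

Dube: $84,026 · Orozco: $196,060 · Ferraro: $252,076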